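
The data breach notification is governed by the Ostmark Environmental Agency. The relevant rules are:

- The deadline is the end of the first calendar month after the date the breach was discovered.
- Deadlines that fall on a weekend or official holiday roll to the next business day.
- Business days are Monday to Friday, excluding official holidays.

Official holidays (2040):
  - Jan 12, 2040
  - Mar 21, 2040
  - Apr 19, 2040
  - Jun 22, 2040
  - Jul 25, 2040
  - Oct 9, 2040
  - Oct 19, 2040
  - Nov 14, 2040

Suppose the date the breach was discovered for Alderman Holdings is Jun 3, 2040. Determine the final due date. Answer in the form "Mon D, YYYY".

1 month after Jun 3, 2040 is July 2040; that month ends on Jul 31, 2040.
Since Jul 31, 2040 is a Tuesday and not a holiday, the date is unchanged.
The final due date is Jul 31, 2040.

Jul 31, 2040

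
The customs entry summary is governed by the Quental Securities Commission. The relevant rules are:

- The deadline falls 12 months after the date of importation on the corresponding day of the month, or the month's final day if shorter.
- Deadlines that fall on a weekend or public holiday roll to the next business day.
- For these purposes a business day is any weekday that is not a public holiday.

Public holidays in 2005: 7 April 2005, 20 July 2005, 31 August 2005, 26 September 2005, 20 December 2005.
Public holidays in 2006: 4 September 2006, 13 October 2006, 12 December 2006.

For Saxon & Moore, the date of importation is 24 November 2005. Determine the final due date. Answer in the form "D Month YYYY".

24 November 2006

12 months from 24 November 2005 is 24 November 2006.
24 November 2006 (Friday) is already a business day.
So the filing is due 24 November 2006.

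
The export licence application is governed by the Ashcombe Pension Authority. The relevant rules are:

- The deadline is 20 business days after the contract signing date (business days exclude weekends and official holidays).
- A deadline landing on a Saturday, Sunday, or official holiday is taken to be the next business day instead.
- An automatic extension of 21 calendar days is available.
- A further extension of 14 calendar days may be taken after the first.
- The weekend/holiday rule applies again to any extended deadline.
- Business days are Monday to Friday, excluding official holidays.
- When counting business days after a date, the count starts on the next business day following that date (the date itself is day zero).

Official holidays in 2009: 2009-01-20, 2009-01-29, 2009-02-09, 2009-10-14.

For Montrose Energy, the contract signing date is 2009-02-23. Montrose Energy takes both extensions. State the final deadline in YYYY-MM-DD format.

Counting 20 business days after 2009-02-23 (skipping weekends and listed holidays) reaches 2009-03-23.
2009-03-23 is a Monday and not a listed holiday, so it stands.
The 21-calendar-day extension moves the deadline from 2009-03-23 to 2009-04-13.
Since 2009-04-13 is a Monday and not a holiday, the date is unchanged.
Applying the 14-calendar-day extension: 2009-04-13 + 14 days = 2009-04-27.
2009-04-27 is a Monday and not a listed holiday, so it stands.
So the filing is due 2009-04-27.

2009-04-27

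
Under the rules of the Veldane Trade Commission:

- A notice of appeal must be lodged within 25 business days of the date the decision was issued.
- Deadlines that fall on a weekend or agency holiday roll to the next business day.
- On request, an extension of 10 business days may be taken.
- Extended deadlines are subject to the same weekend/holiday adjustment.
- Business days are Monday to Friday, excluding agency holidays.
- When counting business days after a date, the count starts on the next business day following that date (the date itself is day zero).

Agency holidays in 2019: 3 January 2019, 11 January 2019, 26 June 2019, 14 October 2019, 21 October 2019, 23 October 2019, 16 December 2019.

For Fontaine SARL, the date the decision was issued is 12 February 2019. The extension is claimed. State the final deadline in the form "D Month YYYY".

2 April 2019

25 business days after 12 February 2019, excluding weekends and holidays, is 19 March 2019.
19 March 2019 (Tuesday) is already a business day.
Counting 10 further business days from 19 March 2019 reaches 2 April 2019.
2 April 2019 (Tuesday) is already a business day.
The final due date is 2 April 2019.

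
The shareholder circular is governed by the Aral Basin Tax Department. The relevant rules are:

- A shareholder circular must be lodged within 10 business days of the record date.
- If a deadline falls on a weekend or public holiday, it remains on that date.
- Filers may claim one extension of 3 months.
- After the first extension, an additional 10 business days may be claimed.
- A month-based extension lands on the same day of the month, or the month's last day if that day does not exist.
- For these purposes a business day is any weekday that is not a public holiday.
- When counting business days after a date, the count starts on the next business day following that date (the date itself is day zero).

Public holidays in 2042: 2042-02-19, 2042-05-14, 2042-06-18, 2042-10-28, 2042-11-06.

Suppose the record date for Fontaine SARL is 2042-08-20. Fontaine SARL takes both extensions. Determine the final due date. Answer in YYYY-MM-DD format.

2042-12-17

Counting 10 business days after 2042-08-20 (skipping weekends and listed holidays) reaches 2042-09-03.
2042-09-03 is a Wednesday; no weekend or holiday adjustment applies.
The 3 months extension carries 2042-09-03 to 2042-12-03.
No adjustment is made for weekends or holidays, so 2042-12-03 stands.
Applying the 10-business-day extension: 10 business days after 2042-12-03 is 2042-12-17.
2042-12-17 falls on a Wednesday. The rules make no weekend/holiday allowance, so it remains 2042-12-17.
Final deadline: 2042-12-17.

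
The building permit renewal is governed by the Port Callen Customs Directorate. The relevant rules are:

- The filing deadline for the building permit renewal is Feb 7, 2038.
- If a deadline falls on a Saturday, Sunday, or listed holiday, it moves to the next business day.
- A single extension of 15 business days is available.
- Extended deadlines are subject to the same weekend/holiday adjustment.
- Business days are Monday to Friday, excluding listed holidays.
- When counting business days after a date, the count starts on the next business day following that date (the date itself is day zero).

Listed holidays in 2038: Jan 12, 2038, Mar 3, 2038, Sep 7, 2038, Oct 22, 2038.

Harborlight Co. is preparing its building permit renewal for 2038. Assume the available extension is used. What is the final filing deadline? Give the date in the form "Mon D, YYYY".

The stated deadline is Feb 7, 2038.
Because Feb 7, 2038 is a Sunday, the deadline becomes Feb 8, 2038 (Monday).
Counting 15 further business days from Feb 8, 2038 reaches Mar 1, 2038.
Mar 1, 2038 is a Monday and not a listed holiday, so it stands.
Final deadline: Mar 1, 2038.

Mar 1, 2038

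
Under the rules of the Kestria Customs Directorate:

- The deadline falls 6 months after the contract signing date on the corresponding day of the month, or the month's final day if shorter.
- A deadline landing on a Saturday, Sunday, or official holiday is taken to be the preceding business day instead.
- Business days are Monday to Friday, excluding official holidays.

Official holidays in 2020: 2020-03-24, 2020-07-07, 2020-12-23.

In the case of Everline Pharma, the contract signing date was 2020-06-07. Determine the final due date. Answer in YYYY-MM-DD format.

6 months after 2020-06-07, on the same day of the month, is 2020-12-07.
2020-12-07 is a Monday and not a listed holiday, so it stands.
Final deadline: 2020-12-07.

2020-12-07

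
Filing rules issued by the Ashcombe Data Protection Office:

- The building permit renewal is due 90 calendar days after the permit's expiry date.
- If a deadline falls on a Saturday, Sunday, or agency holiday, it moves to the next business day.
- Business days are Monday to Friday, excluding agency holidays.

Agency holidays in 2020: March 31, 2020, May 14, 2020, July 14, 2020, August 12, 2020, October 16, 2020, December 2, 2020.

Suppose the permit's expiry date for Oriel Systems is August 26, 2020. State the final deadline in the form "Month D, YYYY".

November 24, 2020

Trigger date August 26, 2020 + 90 calendar days = November 24, 2020.
November 24, 2020 falls on a Tuesday, which is a business day, so no adjustment is needed.
So the filing is due November 24, 2020.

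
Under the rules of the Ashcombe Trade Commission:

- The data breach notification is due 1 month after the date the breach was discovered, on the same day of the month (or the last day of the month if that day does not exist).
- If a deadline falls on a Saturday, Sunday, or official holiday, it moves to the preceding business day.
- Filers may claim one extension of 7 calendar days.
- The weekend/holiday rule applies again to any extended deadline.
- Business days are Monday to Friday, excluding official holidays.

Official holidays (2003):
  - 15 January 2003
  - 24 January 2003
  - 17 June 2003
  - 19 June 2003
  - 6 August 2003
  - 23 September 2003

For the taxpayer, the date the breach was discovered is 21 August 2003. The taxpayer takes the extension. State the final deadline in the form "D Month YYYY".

26 September 2003

Moving 1 month forward from 21 August 2003 on the corresponding day gives 21 September 2003.
21 September 2003 falls on a Sunday. Rolling to the preceding business day gives 19 September 2003, a Friday.
Applying the 7-calendar-day extension: 19 September 2003 + 7 days = 26 September 2003.
26 September 2003 is a Friday and not a listed holiday, so it stands.
Final deadline: 26 September 2003.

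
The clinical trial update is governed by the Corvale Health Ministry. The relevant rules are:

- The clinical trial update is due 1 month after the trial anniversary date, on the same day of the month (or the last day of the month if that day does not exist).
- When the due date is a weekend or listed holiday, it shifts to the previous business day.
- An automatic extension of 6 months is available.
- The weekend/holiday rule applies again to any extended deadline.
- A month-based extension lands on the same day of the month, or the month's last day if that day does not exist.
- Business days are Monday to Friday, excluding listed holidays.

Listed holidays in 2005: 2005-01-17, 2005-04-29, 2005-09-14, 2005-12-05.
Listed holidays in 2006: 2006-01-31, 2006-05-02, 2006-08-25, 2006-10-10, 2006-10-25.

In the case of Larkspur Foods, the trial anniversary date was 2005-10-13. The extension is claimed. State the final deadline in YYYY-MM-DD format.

1 month after 2005-10-13, on the same day of the month, is 2005-11-13.
Because 2005-11-13 is a Sunday, the deadline becomes 2005-11-11 (Friday).
Add 6 months to 2005-11-11: 2006-05-11.
2006-05-11 falls on a Thursday, which is a business day, so no adjustment is needed.
The final due date is 2006-05-11.

2006-05-11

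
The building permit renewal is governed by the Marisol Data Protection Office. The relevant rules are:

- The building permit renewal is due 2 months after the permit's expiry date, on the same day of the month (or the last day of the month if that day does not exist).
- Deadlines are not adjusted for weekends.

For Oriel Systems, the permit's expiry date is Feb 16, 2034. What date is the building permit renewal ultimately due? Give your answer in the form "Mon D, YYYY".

Apr 16, 2034

Moving 2 months forward from Feb 16, 2034 on the corresponding day gives Apr 16, 2034.
Apr 16, 2034 falls on a Sunday. The rules make no weekend/holiday allowance, so it remains Apr 16, 2034.
Final deadline: Apr 16, 2034.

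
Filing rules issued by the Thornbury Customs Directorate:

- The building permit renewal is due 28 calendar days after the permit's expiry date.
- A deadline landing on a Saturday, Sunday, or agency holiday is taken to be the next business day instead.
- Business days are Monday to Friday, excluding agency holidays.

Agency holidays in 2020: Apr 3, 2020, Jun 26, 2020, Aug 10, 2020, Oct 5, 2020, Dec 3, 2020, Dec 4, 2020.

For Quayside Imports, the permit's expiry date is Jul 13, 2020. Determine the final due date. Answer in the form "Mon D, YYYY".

Aug 11, 2020

28 calendar days after Jul 13, 2020 is Aug 10, 2020.
Because Aug 10, 2020 is a listed holiday, the deadline becomes Aug 11, 2020 (Tuesday).
So the filing is due Aug 11, 2020.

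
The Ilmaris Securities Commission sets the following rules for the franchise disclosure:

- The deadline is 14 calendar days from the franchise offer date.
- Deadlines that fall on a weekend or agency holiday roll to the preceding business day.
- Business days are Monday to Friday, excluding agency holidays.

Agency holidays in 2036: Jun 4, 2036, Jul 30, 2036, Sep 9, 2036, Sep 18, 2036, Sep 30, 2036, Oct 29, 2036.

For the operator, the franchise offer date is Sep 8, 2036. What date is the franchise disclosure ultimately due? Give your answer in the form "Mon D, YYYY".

Trigger date Sep 8, 2036 + 14 calendar days = Sep 22, 2036.
Since Sep 22, 2036 is a Monday and not a holiday, the date is unchanged.
The final due date is Sep 22, 2036.

Sep 22, 2036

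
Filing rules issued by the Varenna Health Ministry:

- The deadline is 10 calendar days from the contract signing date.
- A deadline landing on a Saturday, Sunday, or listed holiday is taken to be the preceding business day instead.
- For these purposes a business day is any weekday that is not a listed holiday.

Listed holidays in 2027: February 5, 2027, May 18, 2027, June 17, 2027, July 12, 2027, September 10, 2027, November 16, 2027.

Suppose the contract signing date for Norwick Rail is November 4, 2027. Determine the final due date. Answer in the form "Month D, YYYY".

10 calendar days after November 4, 2027 is November 14, 2027.
November 14, 2027 is a Sunday, so it moves to the preceding business day, November 12, 2027 (Friday).
Deadline: November 12, 2027.

November 12, 2027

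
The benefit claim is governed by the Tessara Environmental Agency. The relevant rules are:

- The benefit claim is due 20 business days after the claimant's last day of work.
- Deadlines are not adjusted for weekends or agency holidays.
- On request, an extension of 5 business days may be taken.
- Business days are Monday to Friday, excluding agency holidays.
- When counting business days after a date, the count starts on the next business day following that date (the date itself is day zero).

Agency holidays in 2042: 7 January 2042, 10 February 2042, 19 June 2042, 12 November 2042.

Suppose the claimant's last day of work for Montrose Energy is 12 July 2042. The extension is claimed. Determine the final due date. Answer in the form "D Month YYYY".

15 August 2042

Counting 20 business days after 12 July 2042 (skipping weekends and listed holidays) reaches 8 August 2042.
8 August 2042 falls on a Friday. The rules make no weekend/holiday allowance, so it remains 8 August 2042.
Applying the 5-business-day extension: 5 business days after 8 August 2042 is 15 August 2042.
No adjustment is made for weekends or holidays, so 15 August 2042 stands.
Final deadline: 15 August 2042.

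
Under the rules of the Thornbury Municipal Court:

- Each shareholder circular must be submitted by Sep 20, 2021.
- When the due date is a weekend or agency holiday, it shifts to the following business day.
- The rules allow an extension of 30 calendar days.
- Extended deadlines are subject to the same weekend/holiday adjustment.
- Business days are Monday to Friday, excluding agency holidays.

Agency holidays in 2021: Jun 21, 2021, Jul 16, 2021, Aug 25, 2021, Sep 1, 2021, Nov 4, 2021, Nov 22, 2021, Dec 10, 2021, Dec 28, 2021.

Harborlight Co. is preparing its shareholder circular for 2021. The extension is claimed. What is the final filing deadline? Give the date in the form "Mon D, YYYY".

Start from the fixed due date, Sep 20, 2021.
Sep 20, 2021 (Monday) is already a business day.
With the 30-day extension, Sep 20, 2021 becomes Oct 20, 2021.
Since Oct 20, 2021 is a Wednesday and not a holiday, the date is unchanged.
The final due date is Oct 20, 2021.

Oct 20, 2021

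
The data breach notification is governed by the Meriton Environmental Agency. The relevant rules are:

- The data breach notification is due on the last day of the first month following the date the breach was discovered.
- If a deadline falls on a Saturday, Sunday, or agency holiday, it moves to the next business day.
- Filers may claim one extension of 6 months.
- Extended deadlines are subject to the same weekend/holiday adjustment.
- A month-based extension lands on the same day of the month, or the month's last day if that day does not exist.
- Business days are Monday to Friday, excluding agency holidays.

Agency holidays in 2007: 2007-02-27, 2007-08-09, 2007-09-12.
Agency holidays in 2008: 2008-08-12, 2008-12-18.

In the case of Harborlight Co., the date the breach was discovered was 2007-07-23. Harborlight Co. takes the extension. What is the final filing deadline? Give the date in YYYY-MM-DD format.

2008-02-29

1 month after 2007-07-23 is August 2007; that month ends on 2007-08-31.
Since 2007-08-31 is a Friday and not a holiday, the date is unchanged.
Applying the 6 months extension: 6 months after 2007-08-31 is 2008-02-29 (day 31 does not exist in February, so the month's last day is used).
2008-02-29 (Friday) is already a business day.
The final due date is 2008-02-29.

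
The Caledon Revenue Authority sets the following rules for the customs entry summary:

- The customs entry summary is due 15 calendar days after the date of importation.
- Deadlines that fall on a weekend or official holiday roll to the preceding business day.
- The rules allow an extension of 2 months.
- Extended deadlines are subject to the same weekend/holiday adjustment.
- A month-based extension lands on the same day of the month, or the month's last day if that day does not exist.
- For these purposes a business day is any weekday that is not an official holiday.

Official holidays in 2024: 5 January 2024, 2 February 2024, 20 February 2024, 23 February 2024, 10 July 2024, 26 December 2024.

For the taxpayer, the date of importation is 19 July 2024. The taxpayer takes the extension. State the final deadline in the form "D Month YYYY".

2 October 2024

Adding 15 calendar days to 19 July 2024 gives 3 August 2024.
3 August 2024 is a Saturday, so it moves to the preceding business day, 2 August 2024 (Friday).
Applying the 2 months extension: 2 months after 2 August 2024 is 2 October 2024.
2 October 2024 falls on a Wednesday, which is a business day, so no adjustment is needed.
Final deadline: 2 October 2024.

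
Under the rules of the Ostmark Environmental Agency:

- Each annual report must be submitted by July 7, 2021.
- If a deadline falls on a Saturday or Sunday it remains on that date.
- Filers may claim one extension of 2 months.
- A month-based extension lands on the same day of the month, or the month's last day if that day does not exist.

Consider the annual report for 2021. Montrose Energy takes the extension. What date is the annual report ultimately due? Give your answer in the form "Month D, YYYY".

September 7, 2021

The statutory due date is July 7, 2021.
July 7, 2021 falls on a Wednesday. The rules make no weekend/holiday allowance, so it remains July 7, 2021.
The 2 months extension carries July 7, 2021 to September 7, 2021.
No adjustment is made for weekends or holidays, so September 7, 2021 stands.
Final deadline: September 7, 2021.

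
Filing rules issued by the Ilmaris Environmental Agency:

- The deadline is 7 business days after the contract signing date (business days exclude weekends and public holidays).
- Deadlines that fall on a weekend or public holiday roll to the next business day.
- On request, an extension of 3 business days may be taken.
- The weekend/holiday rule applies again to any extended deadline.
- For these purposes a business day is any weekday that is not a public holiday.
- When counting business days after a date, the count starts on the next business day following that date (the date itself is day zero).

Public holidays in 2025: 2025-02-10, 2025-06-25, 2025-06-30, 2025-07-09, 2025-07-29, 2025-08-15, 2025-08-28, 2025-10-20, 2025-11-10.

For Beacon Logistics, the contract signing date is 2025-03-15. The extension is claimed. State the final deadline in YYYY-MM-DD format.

2025-03-28

7 business days after 2025-03-15, excluding weekends and holidays, is 2025-03-25.
Since 2025-03-25 is a Tuesday and not a holiday, the date is unchanged.
The 3-business-day extension runs from 2025-03-25 to 2025-03-28.
2025-03-28 is a Friday and not a listed holiday, so it stands.
The final due date is 2025-03-28.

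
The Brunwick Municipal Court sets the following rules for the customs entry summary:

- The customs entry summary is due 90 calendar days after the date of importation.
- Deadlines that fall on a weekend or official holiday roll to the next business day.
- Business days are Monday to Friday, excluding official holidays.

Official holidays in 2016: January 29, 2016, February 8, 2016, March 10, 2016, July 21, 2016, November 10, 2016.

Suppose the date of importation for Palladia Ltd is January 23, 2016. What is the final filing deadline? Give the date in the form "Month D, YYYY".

April 22, 2016

Adding 90 calendar days to January 23, 2016 gives April 22, 2016.
April 22, 2016 falls on a Friday, which is a business day, so no adjustment is needed.
So the filing is due April 22, 2016.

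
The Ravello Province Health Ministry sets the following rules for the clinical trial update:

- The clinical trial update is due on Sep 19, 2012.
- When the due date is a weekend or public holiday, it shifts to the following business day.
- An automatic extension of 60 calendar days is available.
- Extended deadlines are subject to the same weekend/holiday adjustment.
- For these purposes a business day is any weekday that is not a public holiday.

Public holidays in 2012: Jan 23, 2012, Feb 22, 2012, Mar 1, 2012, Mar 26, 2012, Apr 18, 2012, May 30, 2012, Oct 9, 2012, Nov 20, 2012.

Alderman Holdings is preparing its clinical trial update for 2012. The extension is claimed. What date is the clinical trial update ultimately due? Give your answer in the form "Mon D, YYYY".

Nov 19, 2012

Start from the fixed due date, Sep 19, 2012.
Sep 19, 2012 (Wednesday) is already a business day.
Add the 60 calendar-day extension to Sep 19, 2012: Nov 18, 2012.
Nov 18, 2012 falls on a Sunday. Rolling to the next business day gives Nov 19, 2012, a Monday.
So the filing is due Nov 19, 2012.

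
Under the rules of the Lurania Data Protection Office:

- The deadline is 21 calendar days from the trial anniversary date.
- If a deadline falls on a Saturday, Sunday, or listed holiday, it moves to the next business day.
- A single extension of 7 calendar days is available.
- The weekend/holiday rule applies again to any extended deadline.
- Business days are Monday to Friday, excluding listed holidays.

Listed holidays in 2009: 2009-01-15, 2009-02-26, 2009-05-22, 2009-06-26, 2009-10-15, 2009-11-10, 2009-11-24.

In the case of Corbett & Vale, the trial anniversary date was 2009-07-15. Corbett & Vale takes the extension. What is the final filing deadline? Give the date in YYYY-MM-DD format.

Adding 21 calendar days to 2009-07-15 gives 2009-08-05.
2009-08-05 is a Wednesday and not a listed holiday, so it stands.
Add the 7 calendar-day extension to 2009-08-05: 2009-08-12.
2009-08-12 falls on a Wednesday, which is a business day, so no adjustment is needed.
Deadline: 2009-08-12.

2009-08-12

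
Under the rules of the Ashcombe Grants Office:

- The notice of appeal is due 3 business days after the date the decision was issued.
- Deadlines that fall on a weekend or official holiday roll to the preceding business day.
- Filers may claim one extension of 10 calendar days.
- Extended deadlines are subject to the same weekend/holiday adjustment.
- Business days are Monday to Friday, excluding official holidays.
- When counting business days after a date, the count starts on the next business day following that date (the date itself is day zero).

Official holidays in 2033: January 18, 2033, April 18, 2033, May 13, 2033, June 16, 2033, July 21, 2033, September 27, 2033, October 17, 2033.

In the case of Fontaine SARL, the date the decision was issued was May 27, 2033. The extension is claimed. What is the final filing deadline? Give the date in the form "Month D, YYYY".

June 10, 2033

Counting 3 business days after May 27, 2033 (skipping weekends and listed holidays) reaches June 1, 2033.
June 1, 2033 falls on a Wednesday, which is a business day, so no adjustment is needed.
The 10-calendar-day extension moves the deadline from June 1, 2033 to June 11, 2033.
June 11, 2033 is a Saturday, so it moves to the preceding business day, June 10, 2033 (Friday).
So the filing is due June 10, 2033.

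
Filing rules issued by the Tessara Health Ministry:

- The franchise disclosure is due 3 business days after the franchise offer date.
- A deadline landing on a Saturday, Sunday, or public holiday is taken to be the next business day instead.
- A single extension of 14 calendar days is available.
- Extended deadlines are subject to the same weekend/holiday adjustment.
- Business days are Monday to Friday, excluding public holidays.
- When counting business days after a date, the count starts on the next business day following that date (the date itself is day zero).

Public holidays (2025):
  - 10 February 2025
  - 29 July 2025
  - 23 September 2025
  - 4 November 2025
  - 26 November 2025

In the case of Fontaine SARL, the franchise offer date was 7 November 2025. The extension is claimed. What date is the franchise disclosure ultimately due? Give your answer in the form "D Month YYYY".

27 November 2025

3 business days after 7 November 2025, excluding weekends and holidays, is 12 November 2025.
Since 12 November 2025 is a Wednesday and not a holiday, the date is unchanged.
The 14-calendar-day extension moves the deadline from 12 November 2025 to 26 November 2025.
26 November 2025 is a listed holiday; the next business day is 27 November 2025 (Thursday).
So the filing is due 27 November 2025.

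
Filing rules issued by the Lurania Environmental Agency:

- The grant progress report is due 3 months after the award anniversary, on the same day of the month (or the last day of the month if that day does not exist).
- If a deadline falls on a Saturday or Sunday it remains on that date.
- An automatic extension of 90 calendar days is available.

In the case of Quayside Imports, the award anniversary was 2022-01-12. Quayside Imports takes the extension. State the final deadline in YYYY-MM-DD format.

2022-07-11

3 months after 2022-01-12, on the same day of the month, is 2022-04-12.
2022-04-12 falls on a Tuesday. The rules make no weekend/holiday allowance, so it remains 2022-04-12.
The 90-calendar-day extension moves the deadline from 2022-04-12 to 2022-07-11.
2022-07-11 is a Monday; no weekend or holiday adjustment applies.
Final deadline: 2022-07-11.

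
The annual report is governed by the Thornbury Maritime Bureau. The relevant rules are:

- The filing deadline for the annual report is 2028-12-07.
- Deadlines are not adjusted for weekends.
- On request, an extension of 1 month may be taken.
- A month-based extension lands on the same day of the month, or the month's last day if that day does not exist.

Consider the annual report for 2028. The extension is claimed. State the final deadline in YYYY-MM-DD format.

2029-01-07

Start from the fixed due date, 2028-12-07.
2028-12-07 falls on a Thursday. The rules make no weekend/holiday allowance, so it remains 2028-12-07.
Add 1 month to 2028-12-07: 2029-01-07.
2029-01-07 falls on a Sunday. The rules make no weekend/holiday allowance, so it remains 2029-01-07.
So the filing is due 2029-01-07.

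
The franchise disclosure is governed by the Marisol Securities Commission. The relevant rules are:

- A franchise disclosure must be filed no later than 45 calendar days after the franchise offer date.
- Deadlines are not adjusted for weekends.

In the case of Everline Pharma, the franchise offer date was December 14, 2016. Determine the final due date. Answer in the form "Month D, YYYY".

Trigger date December 14, 2016 + 45 calendar days = January 28, 2017.
No adjustment is made for weekends or holidays, so January 28, 2017 stands.
The final due date is January 28, 2017.

January 28, 2017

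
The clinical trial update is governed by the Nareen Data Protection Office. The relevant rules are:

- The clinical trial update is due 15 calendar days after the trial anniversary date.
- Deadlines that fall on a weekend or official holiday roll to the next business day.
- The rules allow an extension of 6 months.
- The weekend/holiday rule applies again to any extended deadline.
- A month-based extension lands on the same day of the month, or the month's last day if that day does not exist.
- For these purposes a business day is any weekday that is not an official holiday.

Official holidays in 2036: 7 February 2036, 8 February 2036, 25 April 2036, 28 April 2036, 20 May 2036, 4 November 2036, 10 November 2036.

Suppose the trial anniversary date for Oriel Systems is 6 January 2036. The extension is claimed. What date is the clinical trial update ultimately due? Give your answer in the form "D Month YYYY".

Trigger date 6 January 2036 + 15 calendar days = 21 January 2036.
Since 21 January 2036 is a Monday and not a holiday, the date is unchanged.
Add 6 months to 21 January 2036: 21 July 2036.
Since 21 July 2036 is a Monday and not a holiday, the date is unchanged.
The final due date is 21 July 2036.

21 July 2036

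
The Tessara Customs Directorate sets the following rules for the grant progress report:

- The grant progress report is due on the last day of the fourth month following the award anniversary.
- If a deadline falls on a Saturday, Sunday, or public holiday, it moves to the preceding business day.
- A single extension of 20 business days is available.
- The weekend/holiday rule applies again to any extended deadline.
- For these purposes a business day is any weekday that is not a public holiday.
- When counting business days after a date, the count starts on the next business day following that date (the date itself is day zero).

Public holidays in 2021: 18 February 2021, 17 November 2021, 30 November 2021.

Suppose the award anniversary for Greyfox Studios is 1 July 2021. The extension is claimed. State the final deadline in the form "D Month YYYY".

4 months after 1 July 2021 is November 2021; that month ends on 30 November 2021.
30 November 2021 falls on a listed holiday. Rolling to the preceding business day gives 29 November 2021, a Monday.
Applying the 20-business-day extension: 20 business days after 29 November 2021 is 28 December 2021.
28 December 2021 (Tuesday) is already a business day.
The final due date is 28 December 2021.

28 December 2021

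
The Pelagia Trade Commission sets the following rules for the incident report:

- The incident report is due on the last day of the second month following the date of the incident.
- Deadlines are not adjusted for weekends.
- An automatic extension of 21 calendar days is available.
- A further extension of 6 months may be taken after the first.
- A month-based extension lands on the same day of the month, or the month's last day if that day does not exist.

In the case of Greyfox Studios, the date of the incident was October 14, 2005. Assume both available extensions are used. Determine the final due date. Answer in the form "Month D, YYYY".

July 21, 2006

The second month after October 14, 2005 is December 2005, whose last day is December 31, 2005.
December 31, 2005 falls on a Saturday. The rules make no weekend/holiday allowance, so it remains December 31, 2005.
Applying the 21-calendar-day extension: December 31, 2005 + 21 days = January 21, 2006.
No adjustment is made for weekends or holidays, so January 21, 2006 stands.
Add 6 months to January 21, 2006: July 21, 2006.
July 21, 2006 falls on a Friday. The rules make no weekend/holiday allowance, so it remains July 21, 2006.
The final due date is July 21, 2006.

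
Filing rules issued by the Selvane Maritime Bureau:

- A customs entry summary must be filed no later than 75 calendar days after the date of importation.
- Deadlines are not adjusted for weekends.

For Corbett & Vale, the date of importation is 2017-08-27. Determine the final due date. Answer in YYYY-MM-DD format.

2017-11-10

75 calendar days after 2017-08-27 is 2017-11-10.
No adjustment is made for weekends or holidays, so 2017-11-10 stands.
Deadline: 2017-11-10.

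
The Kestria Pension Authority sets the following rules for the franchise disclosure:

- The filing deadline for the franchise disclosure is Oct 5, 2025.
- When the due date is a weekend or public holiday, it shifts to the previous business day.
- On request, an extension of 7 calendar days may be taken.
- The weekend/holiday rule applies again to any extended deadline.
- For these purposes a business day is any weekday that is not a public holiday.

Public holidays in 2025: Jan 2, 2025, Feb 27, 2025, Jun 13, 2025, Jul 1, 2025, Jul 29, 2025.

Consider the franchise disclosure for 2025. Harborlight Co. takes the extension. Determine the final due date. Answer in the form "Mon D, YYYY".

The statutory due date is Oct 5, 2025.
Oct 5, 2025 is a Sunday; the preceding business day is Oct 3, 2025 (Friday).
Add the 7 calendar-day extension to Oct 3, 2025: Oct 10, 2025.
Oct 10, 2025 (Friday) is already a business day.
The final due date is Oct 10, 2025.

Oct 10, 2025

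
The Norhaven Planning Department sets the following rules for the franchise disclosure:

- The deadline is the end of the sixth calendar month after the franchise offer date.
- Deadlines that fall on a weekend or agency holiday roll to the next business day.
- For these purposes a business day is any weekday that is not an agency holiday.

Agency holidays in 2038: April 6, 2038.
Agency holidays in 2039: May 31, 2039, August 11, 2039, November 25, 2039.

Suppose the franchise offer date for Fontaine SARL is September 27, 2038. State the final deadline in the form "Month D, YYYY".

March 31, 2039

6 months after September 27, 2038 falls in March 2039; the last day of that month is March 31, 2039.
March 31, 2039 is a Thursday and not a listed holiday, so it stands.
Final deadline: March 31, 2039.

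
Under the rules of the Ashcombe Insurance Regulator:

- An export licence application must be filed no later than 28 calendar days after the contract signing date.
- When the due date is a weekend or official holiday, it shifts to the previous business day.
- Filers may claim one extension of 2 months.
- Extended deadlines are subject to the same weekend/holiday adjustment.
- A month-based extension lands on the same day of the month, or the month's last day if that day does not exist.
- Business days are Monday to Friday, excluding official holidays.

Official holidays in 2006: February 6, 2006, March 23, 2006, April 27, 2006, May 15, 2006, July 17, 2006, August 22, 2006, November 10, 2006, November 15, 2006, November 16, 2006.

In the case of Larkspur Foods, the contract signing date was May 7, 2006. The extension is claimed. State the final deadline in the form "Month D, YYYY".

From May 7, 2006, 28 calendar days later is June 4, 2006.
June 4, 2006 falls on a Sunday. Rolling to the preceding business day gives June 2, 2006, a Friday.
Applying the 2 months extension: 2 months after June 2, 2006 is August 2, 2006.
August 2, 2006 (Wednesday) is already a business day.
The final due date is August 2, 2006.

August 2, 2006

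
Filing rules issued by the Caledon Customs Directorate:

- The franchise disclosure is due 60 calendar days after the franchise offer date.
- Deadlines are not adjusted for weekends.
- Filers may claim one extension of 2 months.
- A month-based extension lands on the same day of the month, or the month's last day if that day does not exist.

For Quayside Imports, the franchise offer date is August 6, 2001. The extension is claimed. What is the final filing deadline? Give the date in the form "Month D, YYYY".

December 5, 2001

60 calendar days after August 6, 2001 is October 5, 2001.
No adjustment is made for weekends or holidays, so October 5, 2001 stands.
Applying the 2 months extension: 2 months after October 5, 2001 is December 5, 2001.
No adjustment is made for weekends or holidays, so December 5, 2001 stands.
Deadline: December 5, 2001.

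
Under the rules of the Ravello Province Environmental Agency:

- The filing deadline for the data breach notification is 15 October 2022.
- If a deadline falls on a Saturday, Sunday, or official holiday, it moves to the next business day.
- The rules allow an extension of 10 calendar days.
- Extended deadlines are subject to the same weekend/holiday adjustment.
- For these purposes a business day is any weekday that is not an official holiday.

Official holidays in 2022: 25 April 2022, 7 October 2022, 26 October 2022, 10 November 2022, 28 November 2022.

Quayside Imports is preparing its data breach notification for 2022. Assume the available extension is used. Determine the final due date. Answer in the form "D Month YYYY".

The statutory due date is 15 October 2022.
15 October 2022 is a Saturday, so it moves to the next business day, 17 October 2022 (Monday).
The 10-calendar-day extension moves the deadline from 17 October 2022 to 27 October 2022.
27 October 2022 (Thursday) is already a business day.
Final deadline: 27 October 2022.

27 October 2022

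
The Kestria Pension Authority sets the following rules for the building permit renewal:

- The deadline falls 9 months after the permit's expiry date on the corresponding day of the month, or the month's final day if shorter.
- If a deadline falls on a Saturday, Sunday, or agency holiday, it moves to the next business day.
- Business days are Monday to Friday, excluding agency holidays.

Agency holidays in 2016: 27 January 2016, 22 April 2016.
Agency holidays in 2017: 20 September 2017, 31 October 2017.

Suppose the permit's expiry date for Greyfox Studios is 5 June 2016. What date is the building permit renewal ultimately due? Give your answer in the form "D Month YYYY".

9 months after 5 June 2016, on the same day of the month, is 5 March 2017.
5 March 2017 is a Sunday; the next business day is 6 March 2017 (Monday).
The final due date is 6 March 2017.

6 March 2017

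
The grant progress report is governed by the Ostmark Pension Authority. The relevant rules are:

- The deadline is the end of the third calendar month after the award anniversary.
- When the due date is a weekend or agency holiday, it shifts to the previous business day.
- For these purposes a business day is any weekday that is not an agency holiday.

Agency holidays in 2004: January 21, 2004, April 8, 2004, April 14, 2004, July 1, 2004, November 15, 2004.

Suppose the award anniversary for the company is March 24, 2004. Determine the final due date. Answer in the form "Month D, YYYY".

3 months after March 24, 2004 falls in June 2004; the last day of that month is June 30, 2004.
Since June 30, 2004 is a Wednesday and not a holiday, the date is unchanged.
Final deadline: June 30, 2004.

June 30, 2004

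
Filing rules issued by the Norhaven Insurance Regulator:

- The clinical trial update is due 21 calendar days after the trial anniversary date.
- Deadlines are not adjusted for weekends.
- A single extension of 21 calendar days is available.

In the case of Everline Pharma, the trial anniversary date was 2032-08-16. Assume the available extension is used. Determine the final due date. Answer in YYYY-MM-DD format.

2032-09-27

Adding 21 calendar days to 2032-08-16 gives 2032-09-06.
2032-09-06 falls on a Monday. The rules make no weekend/holiday allowance, so it remains 2032-09-06.
The 21-calendar-day extension moves the deadline from 2032-09-06 to 2032-09-27.
2032-09-27 falls on a Monday. The rules make no weekend/holiday allowance, so it remains 2032-09-27.
Final deadline: 2032-09-27.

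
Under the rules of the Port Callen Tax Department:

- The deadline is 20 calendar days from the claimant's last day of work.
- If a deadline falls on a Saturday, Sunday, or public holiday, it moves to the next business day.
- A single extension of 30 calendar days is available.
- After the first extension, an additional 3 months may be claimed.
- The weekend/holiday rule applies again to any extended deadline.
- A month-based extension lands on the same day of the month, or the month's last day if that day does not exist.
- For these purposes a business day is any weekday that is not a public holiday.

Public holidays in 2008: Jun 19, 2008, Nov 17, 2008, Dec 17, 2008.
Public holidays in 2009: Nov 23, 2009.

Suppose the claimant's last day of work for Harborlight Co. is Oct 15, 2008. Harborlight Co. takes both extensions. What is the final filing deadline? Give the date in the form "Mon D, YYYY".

Trigger date Oct 15, 2008 + 20 calendar days = Nov 4, 2008.
Nov 4, 2008 falls on a Tuesday, which is a business day, so no adjustment is needed.
The 30-calendar-day extension moves the deadline from Nov 4, 2008 to Dec 4, 2008.
Dec 4, 2008 (Thursday) is already a business day.
Add 3 months to Dec 4, 2008: Mar 4, 2009.
Mar 4, 2009 is a Wednesday and not a listed holiday, so it stands.
Final deadline: Mar 4, 2009.

Mar 4, 2009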